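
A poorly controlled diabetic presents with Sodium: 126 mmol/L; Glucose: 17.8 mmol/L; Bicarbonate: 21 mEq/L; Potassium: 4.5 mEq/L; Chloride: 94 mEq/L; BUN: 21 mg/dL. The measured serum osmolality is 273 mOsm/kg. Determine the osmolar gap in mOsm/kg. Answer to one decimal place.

-4.3 mOsm/kg

Calculated osmolality = 2·Na + glucose + BUN/2.8
= 2·126 + 17.8 + 21/2.8
= 252 + 17.80 + 7.50
= 277.3 mOsm/kg ≈ 277.3 mOsm/kg
Osmolar gap = measured − calculated = 273 − 277.3 = -4.3 mOsm/kg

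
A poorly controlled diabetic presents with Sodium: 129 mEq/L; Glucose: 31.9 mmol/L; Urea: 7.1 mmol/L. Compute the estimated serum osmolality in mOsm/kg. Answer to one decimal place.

297.0 mOsm/kg

Calculated osmolality = 2·Na + glucose + urea
= 2·129 + 31.9 + 7.1
= 258 + 31.90 + 7.10
= 297 mOsm/kg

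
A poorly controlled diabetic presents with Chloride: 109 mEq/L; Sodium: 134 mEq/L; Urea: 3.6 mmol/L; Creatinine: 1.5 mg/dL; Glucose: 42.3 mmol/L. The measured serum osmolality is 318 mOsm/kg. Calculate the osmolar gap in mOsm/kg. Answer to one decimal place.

Calculated osmolality = 2·Na + glucose + urea
= 2·134 + 42.3 + 3.6
= 268 + 42.30 + 3.60
= 313.9 mOsm/kg ≈ 313.9 mOsm/kg
Osmolar gap = measured − calculated = 318 − 313.9 = 4.1 mOsm/kg

4.1 mOsm/kg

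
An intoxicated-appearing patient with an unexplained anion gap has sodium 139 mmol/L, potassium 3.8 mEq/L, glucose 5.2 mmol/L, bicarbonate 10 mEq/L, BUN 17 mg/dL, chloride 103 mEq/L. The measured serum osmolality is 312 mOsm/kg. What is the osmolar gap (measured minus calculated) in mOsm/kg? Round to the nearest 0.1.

Calculated osmolality = 2·Na + glucose + BUN/2.8
= 2·139 + 5.2 + 17/2.8
= 278 + 5.20 + 6.07
= 289.27 mOsm/kg ≈ 289.3 mOsm/kg
Osmolar gap = measured − calculated = 312 − 289.3 = 22.7 mOsm/kg

22.7 mOsm/kg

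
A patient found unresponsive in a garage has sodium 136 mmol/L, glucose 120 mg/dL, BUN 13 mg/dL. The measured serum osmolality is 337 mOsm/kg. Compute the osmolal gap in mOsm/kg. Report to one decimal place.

53.7 mOsm/kg

Calculated osmolality = 2·Na + glucose/18 + BUN/2.8
= 2·136 + 120/18 + 13/2.8
= 272 + 6.67 + 4.64
= 283.31 mOsm/kg ≈ 283.3 mOsm/kg
Osmolar gap = measured − calculated = 337 − 283.3 = 53.7 mOsm/kg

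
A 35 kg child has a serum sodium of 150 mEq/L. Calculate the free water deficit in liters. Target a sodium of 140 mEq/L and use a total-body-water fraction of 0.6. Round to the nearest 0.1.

1.5 L

TBW = 0.6 · 35 = 21 L
Free water deficit = TBW · (Na/140 − 1)
= 21 · (150/140 − 1)
= 21 · 0.0714
= 1.5 L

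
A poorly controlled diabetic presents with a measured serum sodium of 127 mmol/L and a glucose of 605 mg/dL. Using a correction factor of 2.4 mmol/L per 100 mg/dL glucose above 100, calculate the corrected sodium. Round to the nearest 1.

139 mmol/L

Corrected Na = measured Na + 2.4 · (glucose − 100)/100
= 127 + 2.4 · (605 − 100)/100
= 127 + 12.1
= 139.1 mmol/L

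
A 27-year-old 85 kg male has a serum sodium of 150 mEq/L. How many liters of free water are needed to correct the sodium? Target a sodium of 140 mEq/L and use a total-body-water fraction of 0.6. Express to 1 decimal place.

TBW = 0.6 · 85 = 51 L
Free water deficit = TBW · (Na/140 − 1)
= 51 · (150/140 − 1)
= 51 · 0.0714
= 3.64 L

3.6 L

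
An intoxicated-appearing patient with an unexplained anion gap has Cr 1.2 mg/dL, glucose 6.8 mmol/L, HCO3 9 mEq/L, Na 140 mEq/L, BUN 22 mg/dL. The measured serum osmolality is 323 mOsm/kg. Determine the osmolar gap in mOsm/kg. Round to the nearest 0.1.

28.3 mOsm/kg

Calculated osmolality = 2·Na + glucose + BUN/2.8
= 2·140 + 6.8 + 22/2.8
= 280 + 6.80 + 7.86
= 294.66 mOsm/kg ≈ 294.7 mOsm/kg
Osmolar gap = measured − calculated = 323 − 294.7 = 28.3 mOsm/kg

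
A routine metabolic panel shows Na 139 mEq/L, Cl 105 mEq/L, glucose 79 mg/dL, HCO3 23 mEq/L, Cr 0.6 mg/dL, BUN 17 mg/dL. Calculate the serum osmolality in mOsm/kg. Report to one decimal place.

Calculated osmolality = 2·Na + glucose/18 + BUN/2.8
= 2·139 + 79/18 + 17/2.8
= 278 + 4.39 + 6.07
= 288.46 mOsm/kg

288.5 mOsm/kg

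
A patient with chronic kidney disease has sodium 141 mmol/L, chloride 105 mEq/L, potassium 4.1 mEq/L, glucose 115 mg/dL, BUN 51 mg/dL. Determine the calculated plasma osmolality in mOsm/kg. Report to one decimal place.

Calculated osmolality = 2·Na + glucose/18 + BUN/2.8
= 2·141 + 115/18 + 51/2.8
= 282 + 6.39 + 18.21
= 306.6 mOsm/kg

306.6 mOsm/kg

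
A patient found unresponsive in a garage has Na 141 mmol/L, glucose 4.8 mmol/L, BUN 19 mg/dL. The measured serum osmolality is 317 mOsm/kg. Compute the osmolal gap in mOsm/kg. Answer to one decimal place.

23.4 mOsm/kg

Calculated osmolality = 2·Na + glucose + BUN/2.8
= 2·141 + 4.8 + 19/2.8
= 282 + 4.80 + 6.79
= 293.59 mOsm/kg ≈ 293.6 mOsm/kg
Osmolar gap = measured − calculated = 317 − 293.6 = 23.4 mOsm/kg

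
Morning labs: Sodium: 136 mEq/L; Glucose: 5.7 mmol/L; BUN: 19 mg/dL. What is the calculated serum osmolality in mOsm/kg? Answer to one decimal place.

284.5 mOsm/kg

Calculated osmolality = 2·Na + glucose + BUN/2.8
= 2·136 + 5.7 + 19/2.8
= 272 + 5.70 + 6.79
= 284.49 mOsm/kg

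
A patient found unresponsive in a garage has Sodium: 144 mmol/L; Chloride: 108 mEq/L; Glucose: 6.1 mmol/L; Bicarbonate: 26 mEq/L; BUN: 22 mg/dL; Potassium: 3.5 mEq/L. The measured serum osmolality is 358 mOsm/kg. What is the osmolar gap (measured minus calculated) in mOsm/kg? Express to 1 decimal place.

56.0 mOsm/kg

Calculated osmolality = 2·Na + glucose + BUN/2.8
= 2·144 + 6.1 + 22/2.8
= 288 + 6.10 + 7.86
= 301.96 mOsm/kg ≈ 302.0 mOsm/kg
Osmolar gap = measured − calculated = 358 − 302.0 = 56.0 mOsm/kg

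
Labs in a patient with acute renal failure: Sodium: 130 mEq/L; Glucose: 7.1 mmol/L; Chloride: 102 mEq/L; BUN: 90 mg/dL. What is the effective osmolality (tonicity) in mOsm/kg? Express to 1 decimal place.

267.1 mOsm/kg

Effective osmolality excludes urea (freely permeant across cell membranes):
2·Na + glucose
= 2·130 + 7.1
= 260 + 7.1
= 267.1 mOsm/kg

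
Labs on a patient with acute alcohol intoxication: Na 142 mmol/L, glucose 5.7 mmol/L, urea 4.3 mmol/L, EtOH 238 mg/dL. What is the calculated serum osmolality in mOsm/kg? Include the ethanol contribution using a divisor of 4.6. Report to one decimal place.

Calculated osmolality = 2·Na + glucose + urea + ethanol/4.6
= 2·142 + 5.7 + 4.3 + 238/4.6
= 284 + 5.70 + 4.30 + 51.74
= 345.74 mOsm/kg

345.7 mOsm/kg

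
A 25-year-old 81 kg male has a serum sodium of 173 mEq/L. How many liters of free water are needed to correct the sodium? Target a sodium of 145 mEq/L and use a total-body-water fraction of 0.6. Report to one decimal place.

TBW = 0.6 · 81 = 48.6 L
Free water deficit = TBW · (Na/145 − 1)
= 48.6 · (173/145 − 1)
= 48.6 · 0.1931
= 9.38 L

9.4 L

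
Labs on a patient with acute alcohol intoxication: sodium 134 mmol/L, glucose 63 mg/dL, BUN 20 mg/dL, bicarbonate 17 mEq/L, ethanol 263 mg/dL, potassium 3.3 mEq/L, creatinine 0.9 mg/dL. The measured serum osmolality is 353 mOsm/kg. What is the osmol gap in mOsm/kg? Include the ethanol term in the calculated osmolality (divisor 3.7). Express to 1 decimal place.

3.3 mOsm/kg

Calculated osmolality = 2·Na + glucose/18 + BUN/2.8 + ethanol/3.7
= 2·134 + 63/18 + 20/2.8 + 263/3.7
= 268 + 3.50 + 7.14 + 71.08
= 349.72 mOsm/kg ≈ 349.7 mOsm/kg
Osmolar gap = measured − calculated = 353 − 349.7 = 3.3 mOsm/kg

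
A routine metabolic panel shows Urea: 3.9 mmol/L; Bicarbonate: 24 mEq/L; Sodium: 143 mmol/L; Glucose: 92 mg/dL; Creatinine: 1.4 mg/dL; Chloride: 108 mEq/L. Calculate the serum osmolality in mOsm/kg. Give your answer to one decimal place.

Calculated osmolality = 2·Na + glucose/18 + urea
= 2·143 + 92/18 + 3.9
= 286 + 5.11 + 3.90
= 295.01 mOsm/kg

295.0 mOsm/kg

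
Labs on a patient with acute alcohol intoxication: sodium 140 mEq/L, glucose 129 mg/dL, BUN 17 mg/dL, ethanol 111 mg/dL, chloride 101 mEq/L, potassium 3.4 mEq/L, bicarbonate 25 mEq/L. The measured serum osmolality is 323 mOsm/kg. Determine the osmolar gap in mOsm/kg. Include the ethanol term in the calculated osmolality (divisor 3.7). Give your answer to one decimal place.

Calculated osmolality = 2·Na + glucose/18 + BUN/2.8 + ethanol/3.7
= 2·140 + 129/18 + 17/2.8 + 111/3.7
= 280 + 7.17 + 6.07 + 30
= 323.24 mOsm/kg ≈ 323.2 mOsm/kg
Osmolar gap = measured − calculated = 323 − 323.2 = -0.2 mOsm/kg

-0.2 mOsm/kg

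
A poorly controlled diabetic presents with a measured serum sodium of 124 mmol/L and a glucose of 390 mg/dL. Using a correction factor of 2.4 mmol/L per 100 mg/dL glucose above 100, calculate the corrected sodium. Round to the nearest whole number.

Corrected Na = measured Na + 2.4 · (glucose − 100)/100
= 124 + 2.4 · (390 − 100)/100
= 124 + 7
= 131 mmol/L

131 mmol/L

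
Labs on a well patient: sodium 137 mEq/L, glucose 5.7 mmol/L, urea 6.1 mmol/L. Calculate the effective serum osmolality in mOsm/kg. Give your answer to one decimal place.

279.7 mOsm/kg

Effective osmolality excludes urea (freely permeant across cell membranes):
2·Na + glucose
= 2·137 + 5.7
= 274 + 5.7
= 279.7 mOsm/kg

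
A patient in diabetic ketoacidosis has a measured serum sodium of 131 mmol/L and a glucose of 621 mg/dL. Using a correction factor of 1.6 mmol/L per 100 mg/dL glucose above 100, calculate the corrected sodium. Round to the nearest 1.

Corrected Na = measured Na + 1.6 · (glucose − 100)/100
= 131 + 1.6 · (621 − 100)/100
= 131 + 8.3
= 139.3 mmol/L

139 mmol/L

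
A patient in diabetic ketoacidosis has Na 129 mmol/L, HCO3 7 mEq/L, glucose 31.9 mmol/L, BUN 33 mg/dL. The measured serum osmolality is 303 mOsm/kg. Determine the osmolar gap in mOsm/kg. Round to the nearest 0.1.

Calculated osmolality = 2·Na + glucose + BUN/2.8
= 2·129 + 31.9 + 33/2.8
= 258 + 31.90 + 11.79
= 301.69 mOsm/kg ≈ 301.7 mOsm/kg
Osmolar gap = measured − calculated = 303 − 301.7 = 1.3 mOsm/kg

1.3 mOsm/kg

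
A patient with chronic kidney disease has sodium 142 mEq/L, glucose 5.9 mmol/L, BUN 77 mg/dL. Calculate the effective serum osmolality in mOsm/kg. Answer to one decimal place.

289.9 mOsm/kg

Effective osmolality excludes urea (freely permeant across cell membranes):
2·Na + glucose
= 2·142 + 5.9
= 284 + 5.9
= 289.9 mOsm/kg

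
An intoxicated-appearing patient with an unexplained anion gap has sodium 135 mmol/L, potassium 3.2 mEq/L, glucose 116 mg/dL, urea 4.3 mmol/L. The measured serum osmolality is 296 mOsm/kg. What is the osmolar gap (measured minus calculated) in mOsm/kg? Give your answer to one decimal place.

Calculated osmolality = 2·Na + glucose/18 + urea
= 2·135 + 116/18 + 4.3
= 270 + 6.44 + 4.30
= 280.74 mOsm/kg ≈ 280.7 mOsm/kg
Osmolar gap = measured − calculated = 296 − 280.7 = 15.3 mOsm/kg

15.3 mOsm/kg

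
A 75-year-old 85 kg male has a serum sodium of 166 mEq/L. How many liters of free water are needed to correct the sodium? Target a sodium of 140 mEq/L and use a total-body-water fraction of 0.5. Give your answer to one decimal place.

7.9 L

TBW = 0.5 · 85 = 42.5 L
Free water deficit = TBW · (Na/140 − 1)
= 42.5 · (166/140 − 1)
= 42.5 · 0.1857
= 7.89 L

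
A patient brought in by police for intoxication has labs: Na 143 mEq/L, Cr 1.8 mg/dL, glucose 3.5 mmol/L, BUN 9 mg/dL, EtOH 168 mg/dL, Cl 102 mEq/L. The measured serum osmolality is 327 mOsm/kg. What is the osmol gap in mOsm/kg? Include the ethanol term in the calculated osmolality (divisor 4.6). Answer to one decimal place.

Calculated osmolality = 2·Na + glucose + BUN/2.8 + ethanol/4.6
= 2·143 + 3.5 + 9/2.8 + 168/4.6
= 286 + 3.50 + 3.21 + 36.52
= 329.23 mOsm/kg ≈ 329.2 mOsm/kg
Osmolar gap = measured − calculated = 327 − 329.2 = -2.2 mOsm/kg

-2.2 mOsm/kg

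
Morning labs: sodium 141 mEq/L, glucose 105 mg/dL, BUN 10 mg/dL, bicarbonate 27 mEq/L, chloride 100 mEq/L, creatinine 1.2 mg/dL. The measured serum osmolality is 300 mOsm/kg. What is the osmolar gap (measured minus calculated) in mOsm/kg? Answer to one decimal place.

8.6 mOsm/kg

Calculated osmolality = 2·Na + glucose/18 + BUN/2.8
= 2·141 + 105/18 + 10/2.8
= 282 + 5.83 + 3.57
= 291.4 mOsm/kg ≈ 291.4 mOsm/kg
Osmolar gap = measured − calculated = 300 − 291.4 = 8.6 mOsm/kg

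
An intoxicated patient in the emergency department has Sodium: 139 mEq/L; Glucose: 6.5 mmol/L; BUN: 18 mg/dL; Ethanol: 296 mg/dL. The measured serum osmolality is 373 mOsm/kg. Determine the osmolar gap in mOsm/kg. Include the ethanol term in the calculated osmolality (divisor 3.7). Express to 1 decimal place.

2.1 mOsm/kg

Calculated osmolality = 2·Na + glucose + BUN/2.8 + ethanol/3.7
= 2·139 + 6.5 + 18/2.8 + 296/3.7
= 278 + 6.50 + 6.43 + 80
= 370.93 mOsm/kg ≈ 370.9 mOsm/kg
Osmolar gap = measured − calculated = 373 − 370.9 = 2.1 mOsm/kg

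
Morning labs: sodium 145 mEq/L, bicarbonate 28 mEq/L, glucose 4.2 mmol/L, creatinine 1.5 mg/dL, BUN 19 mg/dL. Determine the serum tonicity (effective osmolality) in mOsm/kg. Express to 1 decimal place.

294.2 mOsm/kg

Effective osmolality excludes urea (freely permeant across cell membranes):
2·Na + glucose
= 2·145 + 4.2
= 290 + 4.2
= 294.2 mOsm/kg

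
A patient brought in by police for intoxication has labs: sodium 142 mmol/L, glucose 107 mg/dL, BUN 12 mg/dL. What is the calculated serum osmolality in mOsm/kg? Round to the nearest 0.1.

Calculated osmolality = 2·Na + glucose/18 + BUN/2.8
= 2·142 + 107/18 + 12/2.8
= 284 + 5.94 + 4.29
= 294.23 mOsm/kg

294.2 mOsm/kg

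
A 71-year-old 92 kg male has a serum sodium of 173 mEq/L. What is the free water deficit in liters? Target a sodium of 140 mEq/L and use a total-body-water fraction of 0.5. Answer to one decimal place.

10.8 L

TBW = 0.5 · 92 = 46 L
Free water deficit = TBW · (Na/140 − 1)
= 46 · (173/140 − 1)
= 46 · 0.2357
= 10.84 L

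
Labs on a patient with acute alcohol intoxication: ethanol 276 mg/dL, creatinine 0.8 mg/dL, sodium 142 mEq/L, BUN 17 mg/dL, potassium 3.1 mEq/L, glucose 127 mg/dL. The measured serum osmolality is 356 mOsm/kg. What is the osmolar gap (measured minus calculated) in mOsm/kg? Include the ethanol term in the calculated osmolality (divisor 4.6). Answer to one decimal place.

-1.1 mOsm/kg

Calculated osmolality = 2·Na + glucose/18 + BUN/2.8 + ethanol/4.6
= 2·142 + 127/18 + 17/2.8 + 276/4.6
= 284 + 7.06 + 6.07 + 60
= 357.13 mOsm/kg ≈ 357.1 mOsm/kg
Osmolar gap = measured − calculated = 356 − 357.1 = -1.1 mOsm/kg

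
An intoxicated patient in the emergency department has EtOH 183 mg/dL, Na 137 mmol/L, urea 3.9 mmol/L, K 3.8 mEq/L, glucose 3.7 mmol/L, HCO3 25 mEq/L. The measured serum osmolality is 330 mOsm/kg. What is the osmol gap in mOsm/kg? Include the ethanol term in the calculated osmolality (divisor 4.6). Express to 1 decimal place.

8.6 mOsm/kg

Calculated osmolality = 2·Na + glucose + urea + ethanol/4.6
= 2·137 + 3.7 + 3.9 + 183/4.6
= 274 + 3.70 + 3.90 + 39.78
= 321.38 mOsm/kg ≈ 321.4 mOsm/kg
Osmolar gap = measured − calculated = 330 − 321.4 = 8.6 mOsm/kg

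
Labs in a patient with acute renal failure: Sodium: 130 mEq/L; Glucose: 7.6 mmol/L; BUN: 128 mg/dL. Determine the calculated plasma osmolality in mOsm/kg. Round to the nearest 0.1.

313.3 mOsm/kg

Calculated osmolality = 2·Na + glucose + BUN/2.8
= 2·130 + 7.6 + 128/2.8
= 260 + 7.60 + 45.71
= 313.31 mOsm/kg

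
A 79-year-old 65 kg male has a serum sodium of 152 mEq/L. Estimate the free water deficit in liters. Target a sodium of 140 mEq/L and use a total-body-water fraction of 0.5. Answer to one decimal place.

TBW = 0.5 · 65 = 32.5 L
Free water deficit = TBW · (Na/140 − 1)
= 32.5 · (152/140 − 1)
= 32.5 · 0.0857
= 2.79 L

2.8 L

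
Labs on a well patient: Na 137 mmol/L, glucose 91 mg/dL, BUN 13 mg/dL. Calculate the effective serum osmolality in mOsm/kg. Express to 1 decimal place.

279.1 mOsm/kg

Effective osmolality excludes urea (freely permeant across cell membranes):
2·Na + glucose/18
= 2·137 + 91/18
= 274 + 5.06
= 279.06 mOsm/kg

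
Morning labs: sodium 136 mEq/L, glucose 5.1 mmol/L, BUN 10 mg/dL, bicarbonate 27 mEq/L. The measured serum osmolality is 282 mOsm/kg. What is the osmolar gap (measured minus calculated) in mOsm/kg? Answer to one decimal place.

1.3 mOsm/kg

Calculated osmolality = 2·Na + glucose + BUN/2.8
= 2·136 + 5.1 + 10/2.8
= 272 + 5.10 + 3.57
= 280.67 mOsm/kg ≈ 280.7 mOsm/kg
Osmolar gap = measured − calculated = 282 − 280.7 = 1.3 mOsm/kg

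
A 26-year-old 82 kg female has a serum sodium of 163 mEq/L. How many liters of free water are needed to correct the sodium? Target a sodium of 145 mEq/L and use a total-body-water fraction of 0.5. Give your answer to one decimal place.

TBW = 0.5 · 82 = 41 L
Free water deficit = TBW · (Na/145 − 1)
= 41 · (163/145 − 1)
= 41 · 0.1241
= 5.09 L

5.1 L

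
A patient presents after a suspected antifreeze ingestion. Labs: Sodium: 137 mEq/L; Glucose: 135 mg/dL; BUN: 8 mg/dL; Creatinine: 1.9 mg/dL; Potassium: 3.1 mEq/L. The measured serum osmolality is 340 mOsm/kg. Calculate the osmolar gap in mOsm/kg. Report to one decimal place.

55.6 mOsm/kg

Calculated osmolality = 2·Na + glucose/18 + BUN/2.8
= 2·137 + 135/18 + 8/2.8
= 274 + 7.50 + 2.86
= 284.36 mOsm/kg ≈ 284.4 mOsm/kg
Osmolar gap = measured − calculated = 340 − 284.4 = 55.6 mOsm/kg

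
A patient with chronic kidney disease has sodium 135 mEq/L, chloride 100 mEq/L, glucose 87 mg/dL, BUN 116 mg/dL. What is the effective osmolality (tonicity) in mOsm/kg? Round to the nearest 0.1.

Effective osmolality excludes urea (freely permeant across cell membranes):
2·Na + glucose/18
= 2·135 + 87/18
= 270 + 4.83
= 274.83 mOsm/kg

274.8 mOsm/kg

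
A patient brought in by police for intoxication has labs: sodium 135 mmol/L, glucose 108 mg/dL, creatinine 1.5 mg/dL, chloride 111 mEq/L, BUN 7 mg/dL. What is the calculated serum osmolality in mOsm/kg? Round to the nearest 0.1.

Calculated osmolality = 2·Na + glucose/18 + BUN/2.8
= 2·135 + 108/18 + 7/2.8
= 270 + 6 + 2.50
= 278.5 mOsm/kg

278.5 mOsm/kg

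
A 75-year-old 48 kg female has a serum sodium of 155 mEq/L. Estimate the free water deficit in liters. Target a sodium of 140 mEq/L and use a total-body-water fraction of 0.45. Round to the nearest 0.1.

2.3 L

TBW = 0.45 · 48 = 21.6 L
Free water deficit = TBW · (Na/140 − 1)
= 21.6 · (155/140 − 1)
= 21.6 · 0.1071
= 2.31 L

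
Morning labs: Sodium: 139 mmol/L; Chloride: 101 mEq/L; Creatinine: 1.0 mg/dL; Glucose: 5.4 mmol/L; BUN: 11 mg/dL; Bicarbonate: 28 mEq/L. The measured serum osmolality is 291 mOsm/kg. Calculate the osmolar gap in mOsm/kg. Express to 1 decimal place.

3.7 mOsm/kg

Calculated osmolality = 2·Na + glucose + BUN/2.8
= 2·139 + 5.4 + 11/2.8
= 278 + 5.40 + 3.93
= 287.33 mOsm/kg ≈ 287.3 mOsm/kg
Osmolar gap = measured − calculated = 291 − 287.3 = 3.7 mOsm/kg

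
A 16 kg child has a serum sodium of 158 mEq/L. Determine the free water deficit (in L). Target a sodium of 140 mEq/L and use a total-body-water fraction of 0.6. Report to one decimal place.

1.2 L

TBW = 0.6 · 16 = 9.6 L
Free water deficit = TBW · (Na/140 − 1)
= 9.6 · (158/140 − 1)
= 9.6 · 0.1286
= 1.23 L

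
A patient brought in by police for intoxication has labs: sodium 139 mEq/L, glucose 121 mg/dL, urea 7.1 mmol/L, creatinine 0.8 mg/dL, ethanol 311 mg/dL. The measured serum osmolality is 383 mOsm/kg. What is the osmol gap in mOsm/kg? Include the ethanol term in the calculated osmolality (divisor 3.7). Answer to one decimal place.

7.1 mOsm/kg

Calculated osmolality = 2·Na + glucose/18 + urea + ethanol/3.7
= 2·139 + 121/18 + 7.1 + 311/3.7
= 278 + 6.72 + 7.10 + 84.05
= 375.87 mOsm/kg ≈ 375.9 mOsm/kg
Osmolar gap = measured − calculated = 383 − 375.9 = 7.1 mOsm/kg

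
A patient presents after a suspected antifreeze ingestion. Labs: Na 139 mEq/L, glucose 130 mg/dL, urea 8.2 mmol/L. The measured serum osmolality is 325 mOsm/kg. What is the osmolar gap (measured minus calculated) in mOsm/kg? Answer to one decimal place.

Calculated osmolality = 2·Na + glucose/18 + urea
= 2·139 + 130/18 + 8.2
= 278 + 7.22 + 8.20
= 293.42 mOsm/kg ≈ 293.4 mOsm/kg
Osmolar gap = measured − calculated = 325 − 293.4 = 31.6 mOsm/kg

31.6 mOsm/kg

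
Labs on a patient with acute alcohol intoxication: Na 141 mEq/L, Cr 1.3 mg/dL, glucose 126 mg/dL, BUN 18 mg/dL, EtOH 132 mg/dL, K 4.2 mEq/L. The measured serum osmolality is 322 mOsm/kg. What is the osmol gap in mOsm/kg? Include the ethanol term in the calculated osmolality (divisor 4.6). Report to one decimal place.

-2.1 mOsm/kg

Calculated osmolality = 2·Na + glucose/18 + BUN/2.8 + ethanol/4.6
= 2·141 + 126/18 + 18/2.8 + 132/4.6
= 282 + 7 + 6.43 + 28.70
= 324.13 mOsm/kg ≈ 324.1 mOsm/kg
Osmolar gap = measured − calculated = 322 − 324.1 = -2.1 mOsm/kg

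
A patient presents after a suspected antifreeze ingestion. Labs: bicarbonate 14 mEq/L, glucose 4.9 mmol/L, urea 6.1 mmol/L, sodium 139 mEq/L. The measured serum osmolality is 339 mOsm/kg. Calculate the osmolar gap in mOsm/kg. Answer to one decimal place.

50.0 mOsm/kg

Calculated osmolality = 2·Na + glucose + urea
= 2·139 + 4.9 + 6.1
= 278 + 4.90 + 6.10
= 289 mOsm/kg ≈ 289.0 mOsm/kg
Osmolar gap = measured − calculated = 339 − 289.0 = 50.0 mOsm/kg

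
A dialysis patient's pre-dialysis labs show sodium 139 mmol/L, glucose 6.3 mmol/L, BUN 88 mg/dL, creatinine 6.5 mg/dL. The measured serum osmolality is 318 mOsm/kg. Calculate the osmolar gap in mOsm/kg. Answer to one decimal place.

2.3 mOsm/kg

Calculated osmolality = 2·Na + glucose + BUN/2.8
= 2·139 + 6.3 + 88/2.8
= 278 + 6.30 + 31.43
= 315.73 mOsm/kg ≈ 315.7 mOsm/kg
Osmolar gap = measured − calculated = 318 − 315.7 = 2.3 mOsm/kg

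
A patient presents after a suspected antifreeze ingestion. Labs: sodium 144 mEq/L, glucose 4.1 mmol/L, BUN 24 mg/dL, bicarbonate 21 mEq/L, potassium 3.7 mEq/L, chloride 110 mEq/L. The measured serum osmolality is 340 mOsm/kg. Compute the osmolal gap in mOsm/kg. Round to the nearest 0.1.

39.3 mOsm/kg

Calculated osmolality = 2·Na + glucose + BUN/2.8
= 2·144 + 4.1 + 24/2.8
= 288 + 4.10 + 8.57
= 300.67 mOsm/kg ≈ 300.7 mOsm/kg
Osmolar gap = measured − calculated = 340 − 300.7 = 39.3 mOsm/kg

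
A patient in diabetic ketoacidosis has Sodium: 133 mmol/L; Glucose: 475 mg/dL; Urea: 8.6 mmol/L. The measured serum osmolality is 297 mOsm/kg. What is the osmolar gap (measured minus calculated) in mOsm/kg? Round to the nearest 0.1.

-4.0 mOsm/kg

Calculated osmolality = 2·Na + glucose/18 + urea
= 2·133 + 475/18 + 8.6
= 266 + 26.39 + 8.60
= 300.99 mOsm/kg ≈ 301.0 mOsm/kg
Osmolar gap = measured − calculated = 297 − 301.0 = -4.0 mOsm/kg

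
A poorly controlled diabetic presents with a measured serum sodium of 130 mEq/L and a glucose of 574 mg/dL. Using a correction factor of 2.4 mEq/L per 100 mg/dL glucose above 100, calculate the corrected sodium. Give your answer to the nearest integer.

Corrected Na = measured Na + 2.4 · (glucose − 100)/100
= 130 + 2.4 · (574 − 100)/100
= 130 + 11.4
= 141.4 mEq/L

141 mEq/L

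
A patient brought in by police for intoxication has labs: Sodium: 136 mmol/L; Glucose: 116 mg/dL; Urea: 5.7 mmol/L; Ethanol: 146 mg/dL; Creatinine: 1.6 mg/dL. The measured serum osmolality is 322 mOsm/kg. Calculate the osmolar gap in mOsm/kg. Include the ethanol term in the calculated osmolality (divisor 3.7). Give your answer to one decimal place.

Calculated osmolality = 2·Na + glucose/18 + urea + ethanol/3.7
= 2·136 + 116/18 + 5.7 + 146/3.7
= 272 + 6.44 + 5.70 + 39.46
= 323.6 mOsm/kg ≈ 323.6 mOsm/kg
Osmolar gap = measured − calculated = 322 − 323.6 = -1.6 mOsm/kg

-1.6 mOsm/kg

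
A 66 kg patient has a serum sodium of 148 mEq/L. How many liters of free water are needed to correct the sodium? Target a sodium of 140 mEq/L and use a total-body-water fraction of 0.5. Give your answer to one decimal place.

1.9 L

TBW = 0.5 · 66 = 33 L
Free water deficit = TBW · (Na/140 − 1)
= 33 · (148/140 − 1)
= 33 · 0.0571
= 1.88 L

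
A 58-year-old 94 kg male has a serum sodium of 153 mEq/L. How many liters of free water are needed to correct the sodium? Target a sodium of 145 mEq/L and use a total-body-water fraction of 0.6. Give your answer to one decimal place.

TBW = 0.6 · 94 = 56.4 L
Free water deficit = TBW · (Na/145 − 1)
= 56.4 · (153/145 − 1)
= 56.4 · 0.0552
= 3.11 L

3.1 L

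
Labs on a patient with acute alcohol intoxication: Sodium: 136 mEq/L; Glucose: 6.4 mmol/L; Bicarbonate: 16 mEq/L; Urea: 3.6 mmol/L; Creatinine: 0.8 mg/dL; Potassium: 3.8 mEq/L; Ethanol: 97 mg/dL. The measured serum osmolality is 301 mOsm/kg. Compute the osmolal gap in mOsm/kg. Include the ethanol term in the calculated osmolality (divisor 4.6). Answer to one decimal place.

-2.1 mOsm/kg

Calculated osmolality = 2·Na + glucose + urea + ethanol/4.6
= 2·136 + 6.4 + 3.6 + 97/4.6
= 272 + 6.40 + 3.60 + 21.09
= 303.09 mOsm/kg ≈ 303.1 mOsm/kg
Osmolar gap = measured − calculated = 301 − 303.1 = -2.1 mOsm/kg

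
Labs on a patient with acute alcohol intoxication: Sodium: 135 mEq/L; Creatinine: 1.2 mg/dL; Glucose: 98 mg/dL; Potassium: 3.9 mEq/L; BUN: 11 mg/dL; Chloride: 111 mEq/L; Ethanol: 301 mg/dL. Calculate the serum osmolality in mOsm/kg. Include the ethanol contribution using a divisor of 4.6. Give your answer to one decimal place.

344.8 mOsm/kg

Calculated osmolality = 2·Na + glucose/18 + BUN/2.8 + ethanol/4.6
= 2·135 + 98/18 + 11/2.8 + 301/4.6
= 270 + 5.44 + 3.93 + 65.43
= 344.8 mOsm/kg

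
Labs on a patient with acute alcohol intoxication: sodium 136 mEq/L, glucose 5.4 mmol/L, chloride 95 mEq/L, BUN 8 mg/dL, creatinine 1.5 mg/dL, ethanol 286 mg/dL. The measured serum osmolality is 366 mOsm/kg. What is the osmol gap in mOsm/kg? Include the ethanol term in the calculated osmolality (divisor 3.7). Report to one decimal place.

8.4 mOsm/kg

Calculated osmolality = 2·Na + glucose + BUN/2.8 + ethanol/3.7
= 2·136 + 5.4 + 8/2.8 + 286/3.7
= 272 + 5.40 + 2.86 + 77.30
= 357.56 mOsm/kg ≈ 357.6 mOsm/kg
Osmolar gap = measured − calculated = 366 − 357.6 = 8.4 mOsm/kg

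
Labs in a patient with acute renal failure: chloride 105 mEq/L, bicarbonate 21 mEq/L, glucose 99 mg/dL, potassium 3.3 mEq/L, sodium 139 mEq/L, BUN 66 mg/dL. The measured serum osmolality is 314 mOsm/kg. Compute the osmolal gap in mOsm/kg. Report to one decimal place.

Calculated osmolality = 2·Na + glucose/18 + BUN/2.8
= 2·139 + 99/18 + 66/2.8
= 278 + 5.50 + 23.57
= 307.07 mOsm/kg ≈ 307.1 mOsm/kg
Osmolar gap = measured − calculated = 314 − 307.1 = 6.9 mOsm/kg

6.9 mOsm/kg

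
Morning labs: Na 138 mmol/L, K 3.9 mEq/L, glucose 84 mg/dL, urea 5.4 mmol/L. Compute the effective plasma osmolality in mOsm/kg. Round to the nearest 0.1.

280.7 mOsm/kg

Effective osmolality excludes urea (freely permeant across cell membranes):
2·Na + glucose/18
= 2·138 + 84/18
= 276 + 4.67
= 280.67 mOsm/kg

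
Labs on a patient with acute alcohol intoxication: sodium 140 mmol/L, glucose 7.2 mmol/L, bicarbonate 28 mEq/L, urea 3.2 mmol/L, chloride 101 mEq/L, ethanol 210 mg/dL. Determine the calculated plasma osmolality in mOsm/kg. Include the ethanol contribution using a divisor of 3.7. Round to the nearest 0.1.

347.2 mOsm/kg

Calculated osmolality = 2·Na + glucose + urea + ethanol/3.7
= 2·140 + 7.2 + 3.2 + 210/3.7
= 280 + 7.20 + 3.20 + 56.76
= 347.16 mOsm/kg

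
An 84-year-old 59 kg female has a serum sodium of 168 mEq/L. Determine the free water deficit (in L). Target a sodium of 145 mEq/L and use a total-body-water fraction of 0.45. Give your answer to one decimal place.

4.2 L

TBW = 0.45 · 59 = 26.55 L
Free water deficit = TBW · (Na/145 − 1)
= 26.55 · (168/145 − 1)
= 26.55 · 0.1586
= 4.21 L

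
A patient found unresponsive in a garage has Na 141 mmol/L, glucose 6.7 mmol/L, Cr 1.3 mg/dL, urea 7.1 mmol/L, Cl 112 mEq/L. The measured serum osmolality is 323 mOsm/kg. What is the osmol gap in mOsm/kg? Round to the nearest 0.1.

27.2 mOsm/kg

Calculated osmolality = 2·Na + glucose + urea
= 2·141 + 6.7 + 7.1
= 282 + 6.70 + 7.10
= 295.8 mOsm/kg ≈ 295.8 mOsm/kg
Osmolar gap = measured − calculated = 323 − 295.8 = 27.2 mOsm/kg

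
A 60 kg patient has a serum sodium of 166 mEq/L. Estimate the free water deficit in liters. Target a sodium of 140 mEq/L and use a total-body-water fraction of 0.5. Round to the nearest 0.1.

5.6 L

TBW = 0.5 · 60 = 30 L
Free water deficit = TBW · (Na/140 − 1)
= 30 · (166/140 − 1)
= 30 · 0.1857
= 5.57 L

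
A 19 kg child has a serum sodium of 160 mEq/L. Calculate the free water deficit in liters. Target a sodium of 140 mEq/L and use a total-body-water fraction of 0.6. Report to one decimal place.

1.6 L

TBW = 0.6 · 19 = 11.4 L
Free water deficit = TBW · (Na/140 − 1)
= 11.4 · (160/140 − 1)
= 11.4 · 0.1429
= 1.63 L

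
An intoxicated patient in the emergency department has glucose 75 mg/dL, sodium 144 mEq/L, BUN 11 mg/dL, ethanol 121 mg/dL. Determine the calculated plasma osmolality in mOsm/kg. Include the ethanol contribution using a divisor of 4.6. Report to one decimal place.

322.4 mOsm/kg

Calculated osmolality = 2·Na + glucose/18 + BUN/2.8 + ethanol/4.6
= 2·144 + 75/18 + 11/2.8 + 121/4.6
= 288 + 4.17 + 3.93 + 26.30
= 322.4 mOsm/kg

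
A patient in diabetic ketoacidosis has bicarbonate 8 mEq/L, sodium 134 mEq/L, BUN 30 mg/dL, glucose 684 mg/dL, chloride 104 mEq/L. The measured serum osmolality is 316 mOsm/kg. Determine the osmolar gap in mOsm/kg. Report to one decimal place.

Calculated osmolality = 2·Na + glucose/18 + BUN/2.8
= 2·134 + 684/18 + 30/2.8
= 268 + 38 + 10.71
= 316.71 mOsm/kg ≈ 316.7 mOsm/kg
Osmolar gap = measured − calculated = 316 − 316.7 = -0.7 mOsm/kg

-0.7 mOsm/kg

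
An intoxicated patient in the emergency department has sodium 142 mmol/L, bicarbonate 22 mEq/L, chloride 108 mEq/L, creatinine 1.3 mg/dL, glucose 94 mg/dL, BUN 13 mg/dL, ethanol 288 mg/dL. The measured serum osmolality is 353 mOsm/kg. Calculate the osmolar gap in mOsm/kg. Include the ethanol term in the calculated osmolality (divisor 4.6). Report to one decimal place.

-3.5 mOsm/kg

Calculated osmolality = 2·Na + glucose/18 + BUN/2.8 + ethanol/4.6
= 2·142 + 94/18 + 13/2.8 + 288/4.6
= 284 + 5.22 + 4.64 + 62.61
= 356.47 mOsm/kg ≈ 356.5 mOsm/kg
Osmolar gap = measured − calculated = 353 − 356.5 = -3.5 mOsm/kg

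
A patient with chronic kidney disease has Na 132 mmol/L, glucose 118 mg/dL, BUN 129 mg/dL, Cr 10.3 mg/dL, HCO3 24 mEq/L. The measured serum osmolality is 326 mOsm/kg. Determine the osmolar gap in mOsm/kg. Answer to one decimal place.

Calculated osmolality = 2·Na + glucose/18 + BUN/2.8
= 2·132 + 118/18 + 129/2.8
= 264 + 6.56 + 46.07
= 316.63 mOsm/kg ≈ 316.6 mOsm/kg
Osmolar gap = measured − calculated = 326 − 316.6 = 9.4 mOsm/kg

9.4 mOsm/kg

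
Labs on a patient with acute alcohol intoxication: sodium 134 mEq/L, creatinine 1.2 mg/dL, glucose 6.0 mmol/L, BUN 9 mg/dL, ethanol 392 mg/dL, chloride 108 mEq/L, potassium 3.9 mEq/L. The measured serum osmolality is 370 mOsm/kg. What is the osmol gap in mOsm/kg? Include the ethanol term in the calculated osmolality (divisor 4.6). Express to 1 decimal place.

7.6 mOsm/kg

Calculated osmolality = 2·Na + glucose + BUN/2.8 + ethanol/4.6
= 2·134 + 6 + 9/2.8 + 392/4.6
= 268 + 6 + 3.21 + 85.22
= 362.43 mOsm/kg ≈ 362.4 mOsm/kg
Osmolar gap = measured − calculated = 370 − 362.4 = 7.6 mOsm/kg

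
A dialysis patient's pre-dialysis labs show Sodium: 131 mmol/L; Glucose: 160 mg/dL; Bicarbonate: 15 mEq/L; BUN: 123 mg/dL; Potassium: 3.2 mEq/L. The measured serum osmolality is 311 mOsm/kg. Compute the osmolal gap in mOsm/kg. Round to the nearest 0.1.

-3.8 mOsm/kg

Calculated osmolality = 2·Na + glucose/18 + BUN/2.8
= 2·131 + 160/18 + 123/2.8
= 262 + 8.89 + 43.93
= 314.82 mOsm/kg ≈ 314.8 mOsm/kg
Osmolar gap = measured − calculated = 311 − 314.8 = -3.8 mOsm/kg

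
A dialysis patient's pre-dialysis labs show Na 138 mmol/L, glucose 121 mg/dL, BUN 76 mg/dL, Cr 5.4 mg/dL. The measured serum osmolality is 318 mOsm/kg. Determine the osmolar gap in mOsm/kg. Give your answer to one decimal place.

Calculated osmolality = 2·Na + glucose/18 + BUN/2.8
= 2·138 + 121/18 + 76/2.8
= 276 + 6.72 + 27.14
= 309.86 mOsm/kg ≈ 309.9 mOsm/kg
Osmolar gap = measured − calculated = 318 − 309.9 = 8.1 mOsm/kg

8.1 mOsm/kg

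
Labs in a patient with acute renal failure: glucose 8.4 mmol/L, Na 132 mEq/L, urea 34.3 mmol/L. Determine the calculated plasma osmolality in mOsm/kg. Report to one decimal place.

Calculated osmolality = 2·Na + glucose + urea
= 2·132 + 8.4 + 34.3
= 264 + 8.40 + 34.30
= 306.7 mOsm/kg

306.7 mOsm/kg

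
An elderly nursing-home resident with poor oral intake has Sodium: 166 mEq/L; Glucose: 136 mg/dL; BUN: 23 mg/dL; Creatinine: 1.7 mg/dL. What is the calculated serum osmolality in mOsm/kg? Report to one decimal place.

347.8 mOsm/kg

Calculated osmolality = 2·Na + glucose/18 + BUN/2.8
= 2·166 + 136/18 + 23/2.8
= 332 + 7.56 + 8.21
= 347.77 mOsm/kg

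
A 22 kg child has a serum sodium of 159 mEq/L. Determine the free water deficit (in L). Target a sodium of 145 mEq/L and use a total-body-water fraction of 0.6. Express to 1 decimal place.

TBW = 0.6 · 22 = 13.2 L
Free water deficit = TBW · (Na/145 − 1)
= 13.2 · (159/145 − 1)
= 13.2 · 0.0966
= 1.28 L

1.3 L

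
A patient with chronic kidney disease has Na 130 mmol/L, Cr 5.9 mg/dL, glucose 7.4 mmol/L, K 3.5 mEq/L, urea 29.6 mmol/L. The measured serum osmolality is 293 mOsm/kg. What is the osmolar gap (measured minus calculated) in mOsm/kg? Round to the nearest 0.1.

Calculated osmolality = 2·Na + glucose + urea
= 2·130 + 7.4 + 29.6
= 260 + 7.40 + 29.60
= 297 mOsm/kg ≈ 297.0 mOsm/kg
Osmolar gap = measured − calculated = 293 − 297.0 = -4.0 mOsm/kg

-4.0 mOsm/kg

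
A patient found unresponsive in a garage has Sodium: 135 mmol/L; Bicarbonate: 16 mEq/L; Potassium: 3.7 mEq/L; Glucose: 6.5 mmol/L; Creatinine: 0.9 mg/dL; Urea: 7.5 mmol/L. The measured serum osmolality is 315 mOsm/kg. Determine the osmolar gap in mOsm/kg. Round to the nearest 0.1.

31.0 mOsm/kg

Calculated osmolality = 2·Na + glucose + urea
= 2·135 + 6.5 + 7.5
= 270 + 6.50 + 7.50
= 284 mOsm/kg ≈ 284.0 mOsm/kg
Osmolar gap = measured − calculated = 315 − 284.0 = 31.0 mOsm/kg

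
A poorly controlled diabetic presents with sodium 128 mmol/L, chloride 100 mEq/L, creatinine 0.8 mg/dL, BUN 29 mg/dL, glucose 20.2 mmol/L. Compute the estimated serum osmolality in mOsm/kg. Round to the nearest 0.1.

286.6 mOsm/kg

Calculated osmolality = 2·Na + glucose + BUN/2.8
= 2·128 + 20.2 + 29/2.8
= 256 + 20.20 + 10.36
= 286.56 mOsm/kg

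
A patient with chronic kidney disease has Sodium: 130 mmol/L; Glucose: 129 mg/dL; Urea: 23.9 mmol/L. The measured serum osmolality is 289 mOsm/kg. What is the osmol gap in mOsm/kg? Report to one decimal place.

-2.1 mOsm/kg

Calculated osmolality = 2·Na + glucose/18 + urea
= 2·130 + 129/18 + 23.9
= 260 + 7.17 + 23.90
= 291.07 mOsm/kg ≈ 291.1 mOsm/kg
Osmolar gap = measured − calculated = 289 − 291.1 = -2.1 mOsm/kg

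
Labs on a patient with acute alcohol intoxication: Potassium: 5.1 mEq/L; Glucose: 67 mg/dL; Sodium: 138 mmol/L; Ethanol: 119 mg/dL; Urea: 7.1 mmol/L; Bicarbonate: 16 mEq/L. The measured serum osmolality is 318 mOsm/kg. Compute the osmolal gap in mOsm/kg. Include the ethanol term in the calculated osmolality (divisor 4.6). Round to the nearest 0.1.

5.3 mOsm/kg

Calculated osmolality = 2·Na + glucose/18 + urea + ethanol/4.6
= 2·138 + 67/18 + 7.1 + 119/4.6
= 276 + 3.72 + 7.10 + 25.87
= 312.69 mOsm/kg ≈ 312.7 mOsm/kg
Osmolar gap = measured − calculated = 318 − 312.7 = 5.3 mOsm/kg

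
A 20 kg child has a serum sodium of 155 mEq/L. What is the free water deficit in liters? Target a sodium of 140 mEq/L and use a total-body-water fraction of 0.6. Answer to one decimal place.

1.3 L

TBW = 0.6 · 20 = 12 L
Free water deficit = TBW · (Na/140 − 1)
= 12 · (155/140 − 1)
= 12 · 0.1071
= 1.29 L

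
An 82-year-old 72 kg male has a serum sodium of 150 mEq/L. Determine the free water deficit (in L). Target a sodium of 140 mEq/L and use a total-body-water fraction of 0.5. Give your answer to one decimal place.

2.6 L

TBW = 0.5 · 72 = 36 L
Free water deficit = TBW · (Na/140 − 1)
= 36 · (150/140 − 1)
= 36 · 0.0714
= 2.57 L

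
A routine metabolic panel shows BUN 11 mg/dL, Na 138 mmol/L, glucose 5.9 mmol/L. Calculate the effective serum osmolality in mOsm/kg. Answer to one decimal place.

281.9 mOsm/kg

Effective osmolality excludes urea (freely permeant across cell membranes):
2·Na + glucose
= 2·138 + 5.9
= 276 + 5.9
= 281.9 mOsm/kg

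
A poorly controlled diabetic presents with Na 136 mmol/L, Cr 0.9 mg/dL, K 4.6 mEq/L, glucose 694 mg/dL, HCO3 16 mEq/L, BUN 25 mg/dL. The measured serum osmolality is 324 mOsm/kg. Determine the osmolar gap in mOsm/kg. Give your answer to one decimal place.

Calculated osmolality = 2·Na + glucose/18 + BUN/2.8
= 2·136 + 694/18 + 25/2.8
= 272 + 38.56 + 8.93
= 319.49 mOsm/kg ≈ 319.5 mOsm/kg
Osmolar gap = measured − calculated = 324 − 319.5 = 4.5 mOsm/kg

4.5 mOsm/kg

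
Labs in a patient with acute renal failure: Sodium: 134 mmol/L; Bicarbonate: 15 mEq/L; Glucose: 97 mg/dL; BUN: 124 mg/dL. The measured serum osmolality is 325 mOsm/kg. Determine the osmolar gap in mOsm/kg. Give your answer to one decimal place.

Calculated osmolality = 2·Na + glucose/18 + BUN/2.8
= 2·134 + 97/18 + 124/2.8
= 268 + 5.39 + 44.29
= 317.68 mOsm/kg ≈ 317.7 mOsm/kg
Osmolar gap = measured − calculated = 325 − 317.7 = 7.3 mOsm/kg

7.3 mOsm/kg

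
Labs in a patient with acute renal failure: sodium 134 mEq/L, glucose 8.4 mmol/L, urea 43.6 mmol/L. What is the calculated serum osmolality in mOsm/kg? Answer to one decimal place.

320.0 mOsm/kg

Calculated osmolality = 2·Na + glucose + urea
= 2·134 + 8.4 + 43.6
= 268 + 8.40 + 43.60
= 320 mOsm/kg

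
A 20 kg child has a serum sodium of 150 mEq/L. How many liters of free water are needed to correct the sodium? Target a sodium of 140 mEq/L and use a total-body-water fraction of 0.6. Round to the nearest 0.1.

TBW = 0.6 · 20 = 12 L
Free water deficit = TBW · (Na/140 − 1)
= 12 · (150/140 − 1)
= 12 · 0.0714
= 0.86 L

0.9 L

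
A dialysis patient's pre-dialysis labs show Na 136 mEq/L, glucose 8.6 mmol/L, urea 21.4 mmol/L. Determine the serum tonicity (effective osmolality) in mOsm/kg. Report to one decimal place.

Effective osmolality excludes urea (freely permeant across cell membranes):
2·Na + glucose
= 2·136 + 8.6
= 272 + 8.6
= 280.6 mOsm/kg

280.6 mOsm/kg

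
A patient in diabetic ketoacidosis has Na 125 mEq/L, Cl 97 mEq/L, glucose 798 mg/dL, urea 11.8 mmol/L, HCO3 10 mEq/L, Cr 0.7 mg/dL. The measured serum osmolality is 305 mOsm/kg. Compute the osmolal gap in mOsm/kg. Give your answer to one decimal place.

-1.1 mOsm/kg

Calculated osmolality = 2·Na + glucose/18 + urea
= 2·125 + 798/18 + 11.8
= 250 + 44.33 + 11.80
= 306.13 mOsm/kg ≈ 306.1 mOsm/kg
Osmolar gap = measured − calculated = 305 − 306.1 = -1.1 mOsm/kg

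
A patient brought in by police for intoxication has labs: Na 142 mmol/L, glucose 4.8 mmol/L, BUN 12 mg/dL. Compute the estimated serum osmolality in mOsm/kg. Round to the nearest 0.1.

293.1 mOsm/kg

Calculated osmolality = 2·Na + glucose + BUN/2.8
= 2·142 + 4.8 + 12/2.8
= 284 + 4.80 + 4.29
= 293.09 mOsm/kg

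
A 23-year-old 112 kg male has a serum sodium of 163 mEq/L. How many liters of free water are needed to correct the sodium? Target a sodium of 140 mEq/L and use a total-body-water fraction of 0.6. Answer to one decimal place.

11.0 L

TBW = 0.6 · 112 = 67.2 L
Free water deficit = TBW · (Na/140 − 1)
= 67.2 · (163/140 − 1)
= 67.2 · 0.1643
= 11.04 L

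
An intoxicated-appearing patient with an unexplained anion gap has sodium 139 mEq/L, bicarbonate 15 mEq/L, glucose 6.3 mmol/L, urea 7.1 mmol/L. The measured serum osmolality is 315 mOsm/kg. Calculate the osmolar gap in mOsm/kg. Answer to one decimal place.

23.6 mOsm/kg

Calculated osmolality = 2·Na + glucose + urea
= 2·139 + 6.3 + 7.1
= 278 + 6.30 + 7.10
= 291.4 mOsm/kg ≈ 291.4 mOsm/kg
Osmolar gap = measured − calculated = 315 − 291.4 = 23.6 mOsm/kg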